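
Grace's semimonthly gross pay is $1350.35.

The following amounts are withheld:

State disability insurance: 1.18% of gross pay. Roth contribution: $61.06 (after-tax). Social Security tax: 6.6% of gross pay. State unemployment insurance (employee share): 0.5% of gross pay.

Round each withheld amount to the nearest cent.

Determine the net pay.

$1177.49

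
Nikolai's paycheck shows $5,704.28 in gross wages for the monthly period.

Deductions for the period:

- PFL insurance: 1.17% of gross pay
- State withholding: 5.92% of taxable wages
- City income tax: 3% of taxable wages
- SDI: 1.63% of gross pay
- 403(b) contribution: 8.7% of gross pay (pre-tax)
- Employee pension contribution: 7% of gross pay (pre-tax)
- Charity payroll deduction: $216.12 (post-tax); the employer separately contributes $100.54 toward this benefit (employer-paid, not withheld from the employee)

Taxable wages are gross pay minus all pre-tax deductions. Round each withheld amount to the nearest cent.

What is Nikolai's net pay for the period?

Employee pension contribution: $5,704.28 × 0.07 = $399.30
403(b) contribution: $5,704.28 × 0.087 = $496.27
Pre-tax total = $399.30 + $496.27 = $895.57
Taxable wages = $5,704.28 − $895.57 = $4,808.71
City income tax: $4,808.71 × 0.03 = $144.26
State withholding: $4,808.71 × 0.0592 = $284.68
PFL insurance: $5,704.28 × 0.0117 = $66.74
SDI: $5,704.28 × 0.0163 = $92.98
Charity payroll deduction: $216.12
(Employer's $100.54 toward charity payroll deduction is not withheld from the employee.)
Total deductions = $399.30 + $496.27 + $144.26 + $284.68 + $66.74 + $92.98 + $216.12 = $1,700.35
Net pay = $5,704.28 − $1,700.35 = $4,003.93

$4,003.93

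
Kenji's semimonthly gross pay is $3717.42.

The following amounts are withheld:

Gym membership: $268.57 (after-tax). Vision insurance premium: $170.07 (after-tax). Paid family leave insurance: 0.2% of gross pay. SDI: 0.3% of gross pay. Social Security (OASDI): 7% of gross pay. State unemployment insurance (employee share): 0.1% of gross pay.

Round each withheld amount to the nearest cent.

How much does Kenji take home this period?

$2996.26

SDI: $3717.42 × 0.003 = $11.15
Paid family leave insurance: $3717.42 × 0.002 = $7.43
State unemployment insurance (employee share): $3717.42 × 0.001 = $3.72
Social Security (OASDI): $3717.42 × 0.07 = $260.22
Gym membership: $268.57
Vision insurance premium: $170.07
Total deductions = $11.15 + $7.43 + $3.72 + $260.22 + $268.57 + $170.07 = $721.16
Net pay = $3717.42 − $721.16 = $2996.26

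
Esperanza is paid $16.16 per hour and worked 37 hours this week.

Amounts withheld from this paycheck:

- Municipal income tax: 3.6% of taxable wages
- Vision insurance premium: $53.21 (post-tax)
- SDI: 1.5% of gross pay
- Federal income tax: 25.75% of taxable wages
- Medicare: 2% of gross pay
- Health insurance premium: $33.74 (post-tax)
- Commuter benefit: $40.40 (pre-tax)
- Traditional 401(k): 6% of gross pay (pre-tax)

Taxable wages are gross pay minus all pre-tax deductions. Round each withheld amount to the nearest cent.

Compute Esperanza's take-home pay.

Gross pay: 37 × $16.16 = $597.92
Commuter benefit: $40.40
Traditional 401(k): $597.92 × 0.06 = $35.88
Pre-tax total = $40.40 + $35.88 = $76.28
Taxable wages = $597.92 − $76.28 = $521.64
Municipal income tax: $521.64 × 0.036 = $18.78
Federal income tax: $521.64 × 0.2575 = $134.32
SDI: $597.92 × 0.015 = $8.97
Medicare: $597.92 × 0.02 = $11.96
Vision insurance premium: $53.21
Health insurance premium: $33.74
Total deductions = $40.40 + $35.88 + $18.78 + $134.32 + $8.97 + $11.96 + $53.21 + $33.74 = $337.26
Net pay = $597.92 − $337.26 = $260.66

$260.66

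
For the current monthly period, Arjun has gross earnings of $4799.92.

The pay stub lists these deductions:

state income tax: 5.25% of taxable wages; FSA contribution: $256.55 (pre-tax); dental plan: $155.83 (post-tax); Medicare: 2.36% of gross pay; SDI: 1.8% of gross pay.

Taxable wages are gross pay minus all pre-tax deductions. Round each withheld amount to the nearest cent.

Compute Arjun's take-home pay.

$3949.33

FSA contribution: $256.55
Taxable wages = $4799.92 − $256.55 = $4543.37
State income tax: $4543.37 × 0.0525 = $238.53
SDI: $4799.92 × 0.018 = $86.40
Medicare: $4799.92 × 0.0236 = $113.28
Dental plan: $155.83
Total deductions = $256.55 + $238.53 + $86.40 + $113.28 + $155.83 = $850.59
Net pay = $4799.92 − $850.59 = $3949.33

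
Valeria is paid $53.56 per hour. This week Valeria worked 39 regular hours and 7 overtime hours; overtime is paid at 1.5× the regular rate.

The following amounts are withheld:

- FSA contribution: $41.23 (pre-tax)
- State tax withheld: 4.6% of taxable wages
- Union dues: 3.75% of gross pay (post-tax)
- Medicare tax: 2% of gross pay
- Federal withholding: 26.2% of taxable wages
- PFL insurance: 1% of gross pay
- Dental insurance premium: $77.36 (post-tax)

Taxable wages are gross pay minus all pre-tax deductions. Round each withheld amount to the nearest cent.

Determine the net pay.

$1,549.80

Regular pay: 39 × $53.56 = $2,088.84
Overtime pay: 7 × $53.56 × 1.5 = $562.38
Gross pay = $2,088.84 + $562.38 = $2,651.22
FSA contribution: $41.23
Taxable wages = $2,651.22 − $41.23 = $2,609.99
Federal withholding: $2,609.99 × 0.262 = $683.82
State tax withheld: $2,609.99 × 0.046 = $120.06
PFL insurance: $2,651.22 × 0.01 = $26.51
Medicare tax: $2,651.22 × 0.02 = $53.02
Dental insurance premium: $77.36
Union dues: $2,651.22 × 0.0375 = $99.42
Total deductions = $41.23 + $683.82 + $120.06 + $26.51 + $53.02 + $77.36 + $99.42 = $1,101.42
Net pay = $2,651.22 − $1,101.42 = $1,549.80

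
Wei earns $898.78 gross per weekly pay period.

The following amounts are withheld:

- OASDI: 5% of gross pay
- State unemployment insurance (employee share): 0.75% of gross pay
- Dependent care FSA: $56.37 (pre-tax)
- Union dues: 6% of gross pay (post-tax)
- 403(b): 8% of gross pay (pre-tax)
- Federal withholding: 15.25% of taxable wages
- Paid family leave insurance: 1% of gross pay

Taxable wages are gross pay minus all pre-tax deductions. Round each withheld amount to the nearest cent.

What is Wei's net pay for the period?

$538.41

Dependent care FSA: $56.37
403(b): $898.78 × 0.08 = $71.90
Pre-tax total = $56.37 + $71.90 = $128.27
Taxable wages = $898.78 − $128.27 = $770.51
Federal withholding: $770.51 × 0.1525 = $117.50
Paid family leave insurance: $898.78 × 0.01 = $8.99
State unemployment insurance (employee share): $898.78 × 0.0075 = $6.74
OASDI: $898.78 × 0.05 = $44.94
Union dues: $898.78 × 0.06 = $53.93
Total deductions = $56.37 + $71.90 + $117.50 + $8.99 + $6.74 + $44.94 + $53.93 = $360.37
Net pay = $898.78 − $360.37 = $538.41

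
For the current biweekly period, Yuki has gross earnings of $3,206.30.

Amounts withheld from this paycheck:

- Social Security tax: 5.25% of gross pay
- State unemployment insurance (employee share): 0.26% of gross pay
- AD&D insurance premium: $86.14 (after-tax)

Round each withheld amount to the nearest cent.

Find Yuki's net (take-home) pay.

$2,943.49

Social Security tax: $3,206.30 × 0.0525 = $168.33
State unemployment insurance (employee share): $3,206.30 × 0.0026 = $8.34
AD&D insurance premium: $86.14
Total deductions = $168.33 + $8.34 + $86.14 = $262.81
Net pay = $3,206.30 − $262.81 = $2,943.49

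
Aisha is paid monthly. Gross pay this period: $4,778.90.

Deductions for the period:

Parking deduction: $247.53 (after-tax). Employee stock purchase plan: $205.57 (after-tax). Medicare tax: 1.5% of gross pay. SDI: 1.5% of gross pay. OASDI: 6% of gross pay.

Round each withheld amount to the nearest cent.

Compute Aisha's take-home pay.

$3,895.71

OASDI: $4,778.90 × 0.06 = $286.73
SDI: $4,778.90 × 0.015 = $71.68
Medicare tax: $4,778.90 × 0.015 = $71.68
Employee stock purchase plan: $205.57
Parking deduction: $247.53
Total deductions = $286.73 + $71.68 + $71.68 + $205.57 + $247.53 = $883.19
Net pay = $4,778.90 − $883.19 = $3,895.71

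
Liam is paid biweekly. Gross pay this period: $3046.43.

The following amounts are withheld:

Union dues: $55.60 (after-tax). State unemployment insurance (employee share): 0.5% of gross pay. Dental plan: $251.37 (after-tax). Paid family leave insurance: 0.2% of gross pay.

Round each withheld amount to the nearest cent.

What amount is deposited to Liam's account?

$2718.14

Paid family leave insurance: $3046.43 × 0.002 = $6.09
State unemployment insurance (employee share): $3046.43 × 0.005 = $15.23
Union dues: $55.60
Dental plan: $251.37
Total deductions = $6.09 + $15.23 + $55.60 + $251.37 = $328.29
Net pay = $3046.43 − $328.29 = $2718.14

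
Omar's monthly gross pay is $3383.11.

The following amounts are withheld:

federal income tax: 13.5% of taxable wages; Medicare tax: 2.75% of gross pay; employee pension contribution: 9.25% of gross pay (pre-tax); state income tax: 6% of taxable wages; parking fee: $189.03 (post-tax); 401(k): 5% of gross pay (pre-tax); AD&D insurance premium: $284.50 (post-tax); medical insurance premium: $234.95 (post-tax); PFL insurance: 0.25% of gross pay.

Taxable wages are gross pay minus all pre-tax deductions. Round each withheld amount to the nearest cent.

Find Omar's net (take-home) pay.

401(k): $3383.11 × 0.05 = $169.16
Employee pension contribution: $3383.11 × 0.0925 = $312.94
Pre-tax total = $169.16 + $312.94 = $482.10
Taxable wages = $3383.11 − $482.10 = $2901.01
State income tax: $2901.01 × 0.06 = $174.06
Federal income tax: $2901.01 × 0.135 = $391.64
PFL insurance: $3383.11 × 0.0025 = $8.46
Medicare tax: $3383.11 × 0.0275 = $93.04
Medical insurance premium: $234.95
AD&D insurance premium: $284.50
Parking fee: $189.03
Total deductions = $169.16 + $312.94 + $174.06 + $391.64 + $8.46 + $93.04 + $234.95 + $284.50 + $189.03 = $1857.78
Net pay = $3383.11 − $1857.78 = $1525.33

$1525.33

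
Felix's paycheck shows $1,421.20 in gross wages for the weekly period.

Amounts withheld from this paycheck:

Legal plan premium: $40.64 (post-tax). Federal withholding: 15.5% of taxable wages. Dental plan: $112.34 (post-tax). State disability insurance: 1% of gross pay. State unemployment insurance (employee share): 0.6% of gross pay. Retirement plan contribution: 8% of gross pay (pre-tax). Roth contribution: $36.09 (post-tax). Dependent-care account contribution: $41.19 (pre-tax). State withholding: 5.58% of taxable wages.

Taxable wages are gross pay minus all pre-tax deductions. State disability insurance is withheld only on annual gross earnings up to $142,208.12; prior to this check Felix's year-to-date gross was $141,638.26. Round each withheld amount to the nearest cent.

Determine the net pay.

$796.07

Retirement plan contribution: $1,421.20 × 0.08 = $113.70
Dependent-care account contribution: $41.19
Pre-tax total = $113.70 + $41.19 = $154.89
Taxable wages = $1,421.20 − $154.89 = $1,266.31
Federal withholding: $1,266.31 × 0.155 = $196.28
State withholding: $1,266.31 × 0.0558 = $70.66
State disability insurance: only $142,208.12 − $141,638.26 = $569.86 of this check is subject → $569.86 × 0.01 = $5.70
State unemployment insurance (employee share): $1,421.20 × 0.006 = $8.53
Legal plan premium: $40.64
Roth contribution: $36.09
Dental plan: $112.34
Total deductions = $113.70 + $41.19 + $196.28 + $70.66 + $5.70 + $8.53 + $40.64 + $36.09 + $112.34 = $625.13
Net pay = $1,421.20 − $625.13 = $796.07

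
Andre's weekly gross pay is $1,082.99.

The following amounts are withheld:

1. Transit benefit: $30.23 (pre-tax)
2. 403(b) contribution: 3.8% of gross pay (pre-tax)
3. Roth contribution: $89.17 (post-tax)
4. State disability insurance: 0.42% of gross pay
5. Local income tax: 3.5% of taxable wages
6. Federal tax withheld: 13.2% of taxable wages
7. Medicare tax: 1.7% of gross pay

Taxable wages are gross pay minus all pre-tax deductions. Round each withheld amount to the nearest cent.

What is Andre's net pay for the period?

Transit benefit: $30.23
403(b) contribution: $1,082.99 × 0.038 = $41.15
Pre-tax total = $30.23 + $41.15 = $71.38
Taxable wages = $1,082.99 − $71.38 = $1,011.61
Local income tax: $1,011.61 × 0.035 = $35.41
Federal tax withheld: $1,011.61 × 0.132 = $133.53
State disability insurance: $1,082.99 × 0.0042 = $4.55
Medicare tax: $1,082.99 × 0.017 = $18.41
Roth contribution: $89.17
Total deductions = $30.23 + $41.15 + $35.41 + $133.53 + $4.55 + $18.41 + $89.17 = $352.45
Net pay = $1,082.99 − $352.45 = $730.54

$730.54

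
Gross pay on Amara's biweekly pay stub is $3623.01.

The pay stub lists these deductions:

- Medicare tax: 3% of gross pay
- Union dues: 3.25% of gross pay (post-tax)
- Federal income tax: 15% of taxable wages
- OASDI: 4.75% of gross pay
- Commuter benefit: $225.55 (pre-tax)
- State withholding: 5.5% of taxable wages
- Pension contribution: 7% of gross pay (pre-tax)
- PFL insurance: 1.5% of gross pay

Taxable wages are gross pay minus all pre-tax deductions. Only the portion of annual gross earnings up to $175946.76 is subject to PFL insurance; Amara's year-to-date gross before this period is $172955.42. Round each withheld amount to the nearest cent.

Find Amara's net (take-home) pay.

Commuter benefit: $225.55
Pension contribution: $3623.01 × 0.07 = $253.61
Pre-tax total = $225.55 + $253.61 = $479.16
Taxable wages = $3623.01 − $479.16 = $3143.85
State withholding: $3143.85 × 0.055 = $172.91
Federal income tax: $3143.85 × 0.15 = $471.58
Medicare tax: $3623.01 × 0.03 = $108.69
OASDI: $3623.01 × 0.0475 = $172.09
PFL insurance: only $175946.76 − $172955.42 = $2991.34 of this check is subject → $2991.34 × 0.015 = $44.87
Union dues: $3623.01 × 0.0325 = $117.75
Total deductions = $225.55 + $253.61 + $172.91 + $471.58 + $108.69 + $172.09 + $44.87 + $117.75 = $1567.05
Net pay = $3623.01 − $1567.05 = $2055.96

$2055.96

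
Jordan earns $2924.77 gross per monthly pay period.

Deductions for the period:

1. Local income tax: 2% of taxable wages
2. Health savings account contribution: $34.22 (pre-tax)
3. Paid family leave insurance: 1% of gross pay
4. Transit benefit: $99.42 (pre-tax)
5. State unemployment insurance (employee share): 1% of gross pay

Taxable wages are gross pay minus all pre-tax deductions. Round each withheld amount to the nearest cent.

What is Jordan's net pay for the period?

Transit benefit: $99.42
Health savings account contribution: $34.22
Pre-tax total = $99.42 + $34.22 = $133.64
Taxable wages = $2924.77 − $133.64 = $2791.13
Local income tax: $2791.13 × 0.02 = $55.82
State unemployment insurance (employee share): $2924.77 × 0.01 = $29.25
Paid family leave insurance: $2924.77 × 0.01 = $29.25
Total deductions = $99.42 + $34.22 + $55.82 + $29.25 + $29.25 = $247.96
Net pay = $2924.77 − $247.96 = $2676.81

$2676.81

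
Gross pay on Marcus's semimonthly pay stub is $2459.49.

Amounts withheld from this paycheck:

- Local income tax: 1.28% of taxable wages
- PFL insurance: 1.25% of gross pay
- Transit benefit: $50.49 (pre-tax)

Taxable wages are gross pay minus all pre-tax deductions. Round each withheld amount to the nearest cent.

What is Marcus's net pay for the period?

Transit benefit: $50.49
Taxable wages = $2459.49 − $50.49 = $2409.00
Local income tax: $2409.00 × 0.0128 = $30.84
PFL insurance: $2459.49 × 0.0125 = $30.74
Total deductions = $50.49 + $30.84 + $30.74 = $112.07
Net pay = $2459.49 − $112.07 = $2347.42

$2347.42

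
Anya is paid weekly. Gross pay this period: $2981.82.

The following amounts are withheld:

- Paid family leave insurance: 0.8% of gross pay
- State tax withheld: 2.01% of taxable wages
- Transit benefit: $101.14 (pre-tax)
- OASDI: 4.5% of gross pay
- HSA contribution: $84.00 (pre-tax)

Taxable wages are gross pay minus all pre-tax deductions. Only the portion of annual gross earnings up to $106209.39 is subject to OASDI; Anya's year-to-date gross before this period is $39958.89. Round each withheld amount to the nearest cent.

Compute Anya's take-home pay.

Transit benefit: $101.14
HSA contribution: $84.00
Pre-tax total = $101.14 + $84.00 = $185.14
Taxable wages = $2981.82 − $185.14 = $2796.68
State tax withheld: $2796.68 × 0.0201 = $56.21
OASDI: cap not yet reached, full $2981.82 is subject → $2981.82 × 0.045 = $134.18
Paid family leave insurance: $2981.82 × 0.008 = $23.85
Total deductions = $101.14 + $84.00 + $56.21 + $134.18 + $23.85 = $399.38
Net pay = $2981.82 − $399.38 = $2582.44

$2582.44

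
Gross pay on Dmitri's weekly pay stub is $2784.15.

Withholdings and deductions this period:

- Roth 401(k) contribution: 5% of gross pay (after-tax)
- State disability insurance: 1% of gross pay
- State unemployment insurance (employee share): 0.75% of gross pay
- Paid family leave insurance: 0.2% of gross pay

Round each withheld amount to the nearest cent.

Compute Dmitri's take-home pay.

$2590.65

State disability insurance: $2784.15 × 0.01 = $27.84
State unemployment insurance (employee share): $2784.15 × 0.0075 = $20.88
Paid family leave insurance: $2784.15 × 0.002 = $5.57
Roth 401(k) contribution: $2784.15 × 0.05 = $139.21
Total deductions = $27.84 + $20.88 + $5.57 + $139.21 = $193.50
Net pay = $2784.15 − $193.50 = $2590.65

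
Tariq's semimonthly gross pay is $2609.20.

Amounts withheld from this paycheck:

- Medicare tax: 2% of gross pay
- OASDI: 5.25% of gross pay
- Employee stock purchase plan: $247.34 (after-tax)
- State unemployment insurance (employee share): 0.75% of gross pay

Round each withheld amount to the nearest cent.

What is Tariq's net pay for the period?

$2153.13

State unemployment insurance (employee share): $2609.20 × 0.0075 = $19.57
OASDI: $2609.20 × 0.0525 = $136.98
Medicare tax: $2609.20 × 0.02 = $52.18
Employee stock purchase plan: $247.34
Total deductions = $19.57 + $136.98 + $52.18 + $247.34 = $456.07
Net pay = $2609.20 − $456.07 = $2153.13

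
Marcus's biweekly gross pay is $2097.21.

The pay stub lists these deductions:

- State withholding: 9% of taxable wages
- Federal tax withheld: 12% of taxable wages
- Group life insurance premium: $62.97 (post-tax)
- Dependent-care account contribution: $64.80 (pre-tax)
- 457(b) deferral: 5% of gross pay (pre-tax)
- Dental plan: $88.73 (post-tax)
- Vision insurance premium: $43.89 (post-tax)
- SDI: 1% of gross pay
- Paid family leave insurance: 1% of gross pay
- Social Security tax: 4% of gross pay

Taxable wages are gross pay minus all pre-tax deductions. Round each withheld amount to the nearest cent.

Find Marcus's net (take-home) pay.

Dependent-care account contribution: $64.80
457(b) deferral: $2097.21 × 0.05 = $104.86
Pre-tax total = $64.80 + $104.86 = $169.66
Taxable wages = $2097.21 − $169.66 = $1927.55
State withholding: $1927.55 × 0.09 = $173.48
Federal tax withheld: $1927.55 × 0.12 = $231.31
Social Security tax: $2097.21 × 0.04 = $83.89
Paid family leave insurance: $2097.21 × 0.01 = $20.97
SDI: $2097.21 × 0.01 = $20.97
Group life insurance premium: $62.97
Dental plan: $88.73
Vision insurance premium: $43.89
Total deductions = $64.80 + $104.86 + $173.48 + $231.31 + $83.89 + $20.97 + $20.97 + $62.97 + $88.73 + $43.89 = $895.87
Net pay = $2097.21 − $895.87 = $1201.34

$1201.34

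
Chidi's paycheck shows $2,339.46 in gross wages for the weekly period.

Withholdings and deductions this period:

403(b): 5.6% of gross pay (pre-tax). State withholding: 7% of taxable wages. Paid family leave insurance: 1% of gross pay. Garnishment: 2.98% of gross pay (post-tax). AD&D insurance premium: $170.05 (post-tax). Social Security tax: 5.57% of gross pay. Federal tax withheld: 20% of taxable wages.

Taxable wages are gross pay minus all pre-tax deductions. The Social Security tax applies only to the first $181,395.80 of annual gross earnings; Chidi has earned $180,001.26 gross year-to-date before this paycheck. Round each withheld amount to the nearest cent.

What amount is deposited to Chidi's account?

403(b): $2,339.46 × 0.056 = $131.01
Taxable wages = $2,339.46 − $131.01 = $2,208.45
Federal tax withheld: $2,208.45 × 0.2 = $441.69
State withholding: $2,208.45 × 0.07 = $154.59
Paid family leave insurance: $2,339.46 × 0.01 = $23.39
Social Security tax: only $181,395.80 − $180,001.26 = $1,394.54 of this check is subject → $1,394.54 × 0.0557 = $77.68
AD&D insurance premium: $170.05
Garnishment: $2,339.46 × 0.0298 = $69.72
Total deductions = $131.01 + $441.69 + $154.59 + $23.39 + $77.68 + $170.05 + $69.72 = $1,068.13
Net pay = $2,339.46 − $1,068.13 = $1,271.33

$1,271.33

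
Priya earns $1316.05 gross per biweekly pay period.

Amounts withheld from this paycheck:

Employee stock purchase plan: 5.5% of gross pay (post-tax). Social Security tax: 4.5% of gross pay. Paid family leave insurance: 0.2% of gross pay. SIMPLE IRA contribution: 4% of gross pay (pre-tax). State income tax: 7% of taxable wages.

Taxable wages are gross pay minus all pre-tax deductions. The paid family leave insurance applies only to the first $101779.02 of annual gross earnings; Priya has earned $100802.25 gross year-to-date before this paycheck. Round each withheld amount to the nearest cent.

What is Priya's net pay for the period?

SIMPLE IRA contribution: $1316.05 × 0.04 = $52.64
Taxable wages = $1316.05 − $52.64 = $1263.41
State income tax: $1263.41 × 0.07 = $88.44
Paid family leave insurance: only $101779.02 − $100802.25 = $976.77 of this check is subject → $976.77 × 0.002 = $1.95
Social Security tax: $1316.05 × 0.045 = $59.22
Employee stock purchase plan: $1316.05 × 0.055 = $72.38
Total deductions = $52.64 + $88.44 + $1.95 + $59.22 + $72.38 = $274.63
Net pay = $1316.05 − $274.63 = $1041.42

$1041.42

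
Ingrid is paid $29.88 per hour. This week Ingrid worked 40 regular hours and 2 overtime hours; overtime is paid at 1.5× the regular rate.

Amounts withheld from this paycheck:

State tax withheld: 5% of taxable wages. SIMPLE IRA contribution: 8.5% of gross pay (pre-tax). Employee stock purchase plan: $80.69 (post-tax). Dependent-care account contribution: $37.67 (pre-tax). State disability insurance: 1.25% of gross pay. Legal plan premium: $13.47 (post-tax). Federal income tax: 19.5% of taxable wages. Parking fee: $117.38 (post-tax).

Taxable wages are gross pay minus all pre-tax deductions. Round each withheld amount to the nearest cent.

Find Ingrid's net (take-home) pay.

Regular pay: 40 × $29.88 = $1,195.20
Overtime pay: 2 × $29.88 × 1.5 = $89.64
Gross pay = $1,195.20 + $89.64 = $1,284.84
SIMPLE IRA contribution: $1,284.84 × 0.085 = $109.21
Dependent-care account contribution: $37.67
Pre-tax total = $109.21 + $37.67 = $146.88
Taxable wages = $1,284.84 − $146.88 = $1,137.96
State tax withheld: $1,137.96 × 0.05 = $56.90
Federal income tax: $1,137.96 × 0.195 = $221.90
State disability insurance: $1,284.84 × 0.0125 = $16.06
Employee stock purchase plan: $80.69
Legal plan premium: $13.47
Parking fee: $117.38
Total deductions = $109.21 + $37.67 + $56.90 + $221.90 + $16.06 + $80.69 + $13.47 + $117.38 = $653.28
Net pay = $1,284.84 − $653.28 = $631.56

$631.56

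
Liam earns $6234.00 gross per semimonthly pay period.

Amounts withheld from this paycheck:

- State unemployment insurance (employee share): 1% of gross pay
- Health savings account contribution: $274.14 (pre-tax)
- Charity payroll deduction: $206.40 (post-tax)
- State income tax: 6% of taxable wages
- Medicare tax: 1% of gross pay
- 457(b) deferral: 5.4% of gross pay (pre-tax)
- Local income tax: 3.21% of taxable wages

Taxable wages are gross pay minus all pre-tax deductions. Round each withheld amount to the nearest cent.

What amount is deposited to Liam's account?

$4774.24

Health savings account contribution: $274.14
457(b) deferral: $6234.00 × 0.054 = $336.64
Pre-tax total = $274.14 + $336.64 = $610.78
Taxable wages = $6234.00 − $610.78 = $5623.22
Local income tax: $5623.22 × 0.0321 = $180.51
State income tax: $5623.22 × 0.06 = $337.39
Medicare tax: $6234.00 × 0.01 = $62.34
State unemployment insurance (employee share): $6234.00 × 0.01 = $62.34
Charity payroll deduction: $206.40
Total deductions = $274.14 + $336.64 + $180.51 + $337.39 + $62.34 + $62.34 + $206.40 = $1459.76
Net pay = $6234.00 − $1459.76 = $4774.24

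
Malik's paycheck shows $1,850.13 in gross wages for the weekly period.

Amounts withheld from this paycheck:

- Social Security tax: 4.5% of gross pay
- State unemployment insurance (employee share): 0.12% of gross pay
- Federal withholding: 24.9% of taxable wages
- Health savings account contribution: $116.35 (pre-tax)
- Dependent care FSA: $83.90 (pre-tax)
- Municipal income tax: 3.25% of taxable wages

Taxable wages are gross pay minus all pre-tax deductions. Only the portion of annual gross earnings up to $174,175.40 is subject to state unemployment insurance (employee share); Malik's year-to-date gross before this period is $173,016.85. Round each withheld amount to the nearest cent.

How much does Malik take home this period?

$1,100.79

Health savings account contribution: $116.35
Dependent care FSA: $83.90
Pre-tax total = $116.35 + $83.90 = $200.25
Taxable wages = $1,850.13 − $200.25 = $1,649.88
Municipal income tax: $1,649.88 × 0.0325 = $53.62
Federal withholding: $1,649.88 × 0.249 = $410.82
Social Security tax: $1,850.13 × 0.045 = $83.26
State unemployment insurance (employee share): only $174,175.40 − $173,016.85 = $1,158.55 of this check is subject → $1,158.55 × 0.0012 = $1.39
Total deductions = $116.35 + $83.90 + $53.62 + $410.82 + $83.26 + $1.39 = $749.34
Net pay = $1,850.13 − $749.34 = $1,100.79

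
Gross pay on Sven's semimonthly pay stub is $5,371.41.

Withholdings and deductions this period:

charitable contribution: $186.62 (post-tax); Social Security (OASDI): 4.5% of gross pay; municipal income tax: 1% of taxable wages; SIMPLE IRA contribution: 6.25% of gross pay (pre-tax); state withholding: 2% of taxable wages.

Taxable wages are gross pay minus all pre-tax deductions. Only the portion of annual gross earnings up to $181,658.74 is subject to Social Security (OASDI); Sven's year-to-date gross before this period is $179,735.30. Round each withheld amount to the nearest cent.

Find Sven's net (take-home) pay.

$4,611.46

SIMPLE IRA contribution: $5,371.41 × 0.0625 = $335.71
Taxable wages = $5,371.41 − $335.71 = $5,035.70
State withholding: $5,035.70 × 0.02 = $100.71
Municipal income tax: $5,035.70 × 0.01 = $50.36
Social Security (OASDI): only $181,658.74 − $179,735.30 = $1,923.44 of this check is subject → $1,923.44 × 0.045 = $86.55
Charitable contribution: $186.62
Total deductions = $335.71 + $100.71 + $50.36 + $86.55 + $186.62 = $759.95
Net pay = $5,371.41 − $759.95 = $4,611.46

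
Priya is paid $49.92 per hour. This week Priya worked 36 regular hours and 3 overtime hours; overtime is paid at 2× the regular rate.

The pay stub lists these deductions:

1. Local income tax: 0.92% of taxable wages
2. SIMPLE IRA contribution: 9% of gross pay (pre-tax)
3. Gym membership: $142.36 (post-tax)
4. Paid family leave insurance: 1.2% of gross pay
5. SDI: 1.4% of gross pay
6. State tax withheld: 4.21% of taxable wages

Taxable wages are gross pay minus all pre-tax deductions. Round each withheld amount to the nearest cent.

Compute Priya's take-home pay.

Regular pay: 36 × $49.92 = $1,797.12
Overtime pay: 3 × $49.92 × 2 = $299.52
Gross pay = $1,797.12 + $299.52 = $2,096.64
SIMPLE IRA contribution: $2,096.64 × 0.09 = $188.70
Taxable wages = $2,096.64 − $188.70 = $1,907.94
Local income tax: $1,907.94 × 0.0092 = $17.55
State tax withheld: $1,907.94 × 0.0421 = $80.32
Paid family leave insurance: $2,096.64 × 0.012 = $25.16
SDI: $2,096.64 × 0.014 = $29.35
Gym membership: $142.36
Total deductions = $188.70 + $17.55 + $80.32 + $25.16 + $29.35 + $142.36 = $483.44
Net pay = $2,096.64 − $483.44 = $1,613.20

$1,613.20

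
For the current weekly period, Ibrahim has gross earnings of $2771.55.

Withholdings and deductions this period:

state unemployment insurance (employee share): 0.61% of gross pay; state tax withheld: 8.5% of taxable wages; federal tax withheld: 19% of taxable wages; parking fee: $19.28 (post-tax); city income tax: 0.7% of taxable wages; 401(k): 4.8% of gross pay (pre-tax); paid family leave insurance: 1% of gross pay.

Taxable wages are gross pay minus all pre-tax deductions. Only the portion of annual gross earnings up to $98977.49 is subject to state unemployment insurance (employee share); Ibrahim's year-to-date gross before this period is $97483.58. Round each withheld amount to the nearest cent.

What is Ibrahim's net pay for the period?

$1838.35

401(k): $2771.55 × 0.048 = $133.03
Taxable wages = $2771.55 − $133.03 = $2638.52
City income tax: $2638.52 × 0.007 = $18.47
Federal tax withheld: $2638.52 × 0.19 = $501.32
State tax withheld: $2638.52 × 0.085 = $224.27
Paid family leave insurance: $2771.55 × 0.01 = $27.72
State unemployment insurance (employee share): only $98977.49 − $97483.58 = $1493.91 of this check is subject → $1493.91 × 0.0061 = $9.11
Parking fee: $19.28
Total deductions = $133.03 + $18.47 + $501.32 + $224.27 + $27.72 + $9.11 + $19.28 = $933.20
Net pay = $2771.55 − $933.20 = $1838.35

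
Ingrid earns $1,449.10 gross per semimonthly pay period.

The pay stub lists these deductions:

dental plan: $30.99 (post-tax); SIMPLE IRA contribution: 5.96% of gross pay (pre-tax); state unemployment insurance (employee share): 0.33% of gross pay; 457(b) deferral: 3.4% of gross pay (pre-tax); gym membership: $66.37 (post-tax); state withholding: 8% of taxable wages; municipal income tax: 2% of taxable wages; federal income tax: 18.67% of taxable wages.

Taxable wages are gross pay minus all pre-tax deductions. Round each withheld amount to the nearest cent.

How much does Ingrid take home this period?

457(b) deferral: $1,449.10 × 0.034 = $49.27
SIMPLE IRA contribution: $1,449.10 × 0.0596 = $86.37
Pre-tax total = $49.27 + $86.37 = $135.64
Taxable wages = $1,449.10 − $135.64 = $1,313.46
Municipal income tax: $1,313.46 × 0.02 = $26.27
Federal income tax: $1,313.46 × 0.1867 = $245.22
State withholding: $1,313.46 × 0.08 = $105.08
State unemployment insurance (employee share): $1,449.10 × 0.0033 = $4.78
Gym membership: $66.37
Dental plan: $30.99
Total deductions = $49.27 + $86.37 + $26.27 + $245.22 + $105.08 + $4.78 + $66.37 + $30.99 = $614.35
Net pay = $1,449.10 − $614.35 = $834.75

$834.75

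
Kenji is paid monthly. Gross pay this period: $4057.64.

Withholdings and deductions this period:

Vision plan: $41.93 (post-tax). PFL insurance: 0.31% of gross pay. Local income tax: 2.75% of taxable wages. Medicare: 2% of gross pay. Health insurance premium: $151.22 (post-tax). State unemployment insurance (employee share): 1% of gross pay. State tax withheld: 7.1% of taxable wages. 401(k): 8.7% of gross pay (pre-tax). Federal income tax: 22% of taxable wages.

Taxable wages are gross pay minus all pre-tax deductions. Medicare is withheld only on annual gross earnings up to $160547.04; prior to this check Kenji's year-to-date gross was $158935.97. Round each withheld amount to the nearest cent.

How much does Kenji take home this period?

401(k): $4057.64 × 0.087 = $353.01
Taxable wages = $4057.64 − $353.01 = $3704.63
State tax withheld: $3704.63 × 0.071 = $263.03
Federal income tax: $3704.63 × 0.22 = $815.02
Local income tax: $3704.63 × 0.0275 = $101.88
PFL insurance: $4057.64 × 0.0031 = $12.58
State unemployment insurance (employee share): $4057.64 × 0.01 = $40.58
Medicare: only $160547.04 − $158935.97 = $1611.07 of this check is subject → $1611.07 × 0.02 = $32.22
Vision plan: $41.93
Health insurance premium: $151.22
Total deductions = $353.01 + $263.03 + $815.02 + $101.88 + $12.58 + $40.58 + $32.22 + $41.93 + $151.22 = $1811.47
Net pay = $4057.64 − $1811.47 = $2246.17

$2246.17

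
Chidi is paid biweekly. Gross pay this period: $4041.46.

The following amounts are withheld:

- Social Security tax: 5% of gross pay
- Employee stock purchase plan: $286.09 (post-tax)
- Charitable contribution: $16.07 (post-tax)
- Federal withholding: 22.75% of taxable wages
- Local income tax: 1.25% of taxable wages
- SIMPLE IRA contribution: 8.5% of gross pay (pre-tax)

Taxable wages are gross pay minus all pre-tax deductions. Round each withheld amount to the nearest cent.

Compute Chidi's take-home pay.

SIMPLE IRA contribution: $4041.46 × 0.085 = $343.52
Taxable wages = $4041.46 − $343.52 = $3697.94
Local income tax: $3697.94 × 0.0125 = $46.22
Federal withholding: $3697.94 × 0.2275 = $841.28
Social Security tax: $4041.46 × 0.05 = $202.07
Charitable contribution: $16.07
Employee stock purchase plan: $286.09
Total deductions = $343.52 + $46.22 + $841.28 + $202.07 + $16.07 + $286.09 = $1735.25
Net pay = $4041.46 − $1735.25 = $2306.21

$2306.21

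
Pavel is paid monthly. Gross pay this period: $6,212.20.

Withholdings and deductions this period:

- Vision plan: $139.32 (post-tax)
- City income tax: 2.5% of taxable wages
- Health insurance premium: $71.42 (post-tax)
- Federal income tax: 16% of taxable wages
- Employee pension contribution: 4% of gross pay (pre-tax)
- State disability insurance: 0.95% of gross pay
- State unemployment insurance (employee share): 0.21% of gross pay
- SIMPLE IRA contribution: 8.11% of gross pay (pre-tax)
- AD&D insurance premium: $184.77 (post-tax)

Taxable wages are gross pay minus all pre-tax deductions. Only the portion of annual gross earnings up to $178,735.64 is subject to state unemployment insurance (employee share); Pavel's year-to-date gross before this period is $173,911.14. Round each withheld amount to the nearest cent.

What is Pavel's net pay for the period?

$3,985.16

Employee pension contribution: $6,212.20 × 0.04 = $248.49
SIMPLE IRA contribution: $6,212.20 × 0.0811 = $503.81
Pre-tax total = $248.49 + $503.81 = $752.30
Taxable wages = $6,212.20 − $752.30 = $5,459.90
Federal income tax: $5,459.90 × 0.16 = $873.58
City income tax: $5,459.90 × 0.025 = $136.50
State unemployment insurance (employee share): only $178,735.64 − $173,911.14 = $4,824.50 of this check is subject → $4,824.50 × 0.0021 = $10.13
State disability insurance: $6,212.20 × 0.0095 = $59.02
Vision plan: $139.32
Health insurance premium: $71.42
AD&D insurance premium: $184.77
Total deductions = $248.49 + $503.81 + $873.58 + $136.50 + $10.13 + $59.02 + $139.32 + $71.42 + $184.77 = $2,227.04
Net pay = $6,212.20 − $2,227.04 = $3,985.16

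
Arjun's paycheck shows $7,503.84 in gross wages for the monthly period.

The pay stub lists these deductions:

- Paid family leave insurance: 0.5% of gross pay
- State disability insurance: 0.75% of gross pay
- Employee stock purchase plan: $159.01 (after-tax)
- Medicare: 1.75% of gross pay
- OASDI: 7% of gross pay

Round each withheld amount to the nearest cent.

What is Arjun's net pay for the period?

$6,594.44

Medicare: $7,503.84 × 0.0175 = $131.32
Paid family leave insurance: $7,503.84 × 0.005 = $37.52
State disability insurance: $7,503.84 × 0.0075 = $56.28
OASDI: $7,503.84 × 0.07 = $525.27
Employee stock purchase plan: $159.01
Total deductions = $131.32 + $37.52 + $56.28 + $525.27 + $159.01 = $909.40
Net pay = $7,503.84 − $909.40 = $6,594.44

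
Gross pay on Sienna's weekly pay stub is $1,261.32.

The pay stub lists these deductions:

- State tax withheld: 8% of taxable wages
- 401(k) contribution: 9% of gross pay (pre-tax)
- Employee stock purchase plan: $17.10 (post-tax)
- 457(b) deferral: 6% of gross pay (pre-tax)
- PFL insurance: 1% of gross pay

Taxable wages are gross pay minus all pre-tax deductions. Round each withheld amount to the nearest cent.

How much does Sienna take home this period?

401(k) contribution: $1,261.32 × 0.09 = $113.52
457(b) deferral: $1,261.32 × 0.06 = $75.68
Pre-tax total = $113.52 + $75.68 = $189.20
Taxable wages = $1,261.32 − $189.20 = $1,072.12
State tax withheld: $1,072.12 × 0.08 = $85.77
PFL insurance: $1,261.32 × 0.01 = $12.61
Employee stock purchase plan: $17.10
Total deductions = $113.52 + $75.68 + $85.77 + $12.61 + $17.10 = $304.68
Net pay = $1,261.32 − $304.68 = $956.64

$956.64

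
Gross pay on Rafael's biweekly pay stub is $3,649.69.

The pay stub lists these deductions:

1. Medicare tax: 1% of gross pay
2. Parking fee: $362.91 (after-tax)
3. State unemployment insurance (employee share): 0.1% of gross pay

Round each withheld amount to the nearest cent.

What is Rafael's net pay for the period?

$3,246.63

State unemployment insurance (employee share): $3,649.69 × 0.001 = $3.65
Medicare tax: $3,649.69 × 0.01 = $36.50
Parking fee: $362.91
Total deductions = $3.65 + $36.50 + $362.91 = $403.06
Net pay = $3,649.69 − $403.06 = $3,246.63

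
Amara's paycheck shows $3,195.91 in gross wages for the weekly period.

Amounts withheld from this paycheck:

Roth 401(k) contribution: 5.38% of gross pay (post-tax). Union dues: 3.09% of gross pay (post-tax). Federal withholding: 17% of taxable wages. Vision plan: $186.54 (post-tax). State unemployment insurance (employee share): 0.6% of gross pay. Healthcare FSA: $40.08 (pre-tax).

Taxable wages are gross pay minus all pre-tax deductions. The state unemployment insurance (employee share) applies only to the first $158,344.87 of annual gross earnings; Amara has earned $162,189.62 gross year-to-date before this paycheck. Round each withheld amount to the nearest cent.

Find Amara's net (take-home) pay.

Healthcare FSA: $40.08
Taxable wages = $3,195.91 − $40.08 = $3,155.83
Federal withholding: $3,155.83 × 0.17 = $536.49
State unemployment insurance (employee share): annual cap $158,344.87 already reached (YTD $162,189.62), so $0.00
Roth 401(k) contribution: $3,195.91 × 0.0538 = $171.94
Vision plan: $186.54
Union dues: $3,195.91 × 0.0309 = $98.75
Total deductions = $40.08 + $536.49 + $0.00 + $171.94 + $186.54 + $98.75 = $1,033.80
Net pay = $3,195.91 − $1,033.80 = $2,162.11

$2,162.11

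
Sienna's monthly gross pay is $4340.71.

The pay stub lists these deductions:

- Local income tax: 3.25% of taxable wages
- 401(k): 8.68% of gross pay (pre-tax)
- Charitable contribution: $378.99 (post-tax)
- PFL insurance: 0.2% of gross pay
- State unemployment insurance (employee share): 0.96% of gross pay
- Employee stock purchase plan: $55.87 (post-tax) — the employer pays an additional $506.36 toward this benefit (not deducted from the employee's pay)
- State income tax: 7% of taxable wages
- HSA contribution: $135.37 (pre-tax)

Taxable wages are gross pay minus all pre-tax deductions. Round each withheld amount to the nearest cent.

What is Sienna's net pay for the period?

$2950.93

401(k): $4340.71 × 0.0868 = $376.77
HSA contribution: $135.37
Pre-tax total = $376.77 + $135.37 = $512.14
Taxable wages = $4340.71 − $512.14 = $3828.57
Local income tax: $3828.57 × 0.0325 = $124.43
State income tax: $3828.57 × 0.07 = $268.00
PFL insurance: $4340.71 × 0.002 = $8.68
State unemployment insurance (employee share): $4340.71 × 0.0096 = $41.67
Employee stock purchase plan: $55.87
Charitable contribution: $378.99
(Employer's $506.36 toward employee stock purchase plan is not withheld from the employee.)
Total deductions = $376.77 + $135.37 + $124.43 + $268.00 + $8.68 + $41.67 + $55.87 + $378.99 = $1389.78
Net pay = $4340.71 − $1389.78 = $2950.93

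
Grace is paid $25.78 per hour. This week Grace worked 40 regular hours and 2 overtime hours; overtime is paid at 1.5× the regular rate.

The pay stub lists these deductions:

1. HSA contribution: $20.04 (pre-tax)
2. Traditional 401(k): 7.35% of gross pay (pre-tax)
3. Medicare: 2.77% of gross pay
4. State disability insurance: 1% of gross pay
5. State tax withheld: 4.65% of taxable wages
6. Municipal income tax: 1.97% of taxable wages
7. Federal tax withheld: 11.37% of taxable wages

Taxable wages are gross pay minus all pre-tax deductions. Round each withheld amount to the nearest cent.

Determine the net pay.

$784.05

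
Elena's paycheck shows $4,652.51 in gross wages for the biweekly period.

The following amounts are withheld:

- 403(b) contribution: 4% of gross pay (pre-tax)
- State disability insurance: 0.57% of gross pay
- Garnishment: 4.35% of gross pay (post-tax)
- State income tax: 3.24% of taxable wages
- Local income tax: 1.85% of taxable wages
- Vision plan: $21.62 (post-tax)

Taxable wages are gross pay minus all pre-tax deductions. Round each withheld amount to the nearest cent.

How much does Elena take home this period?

403(b) contribution: $4,652.51 × 0.04 = $186.10
Taxable wages = $4,652.51 − $186.10 = $4,466.41
State income tax: $4,466.41 × 0.0324 = $144.71
Local income tax: $4,466.41 × 0.0185 = $82.63
State disability insurance: $4,652.51 × 0.0057 = $26.52
Garnishment: $4,652.51 × 0.0435 = $202.38
Vision plan: $21.62
Total deductions = $186.10 + $144.71 + $82.63 + $26.52 + $202.38 + $21.62 = $663.96
Net pay = $4,652.51 − $663.96 = $3,988.55

$3,988.55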